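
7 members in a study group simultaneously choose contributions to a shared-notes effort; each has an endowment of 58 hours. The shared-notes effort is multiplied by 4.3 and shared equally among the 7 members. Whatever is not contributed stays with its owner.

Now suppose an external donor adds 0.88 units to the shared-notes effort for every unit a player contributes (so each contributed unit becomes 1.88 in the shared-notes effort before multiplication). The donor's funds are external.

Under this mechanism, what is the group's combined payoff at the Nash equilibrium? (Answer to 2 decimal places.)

3282.10 hours

Under the mechanism each unit contributed yields 4.3 × 1.88 / 7 = 1.1549 back to its contributor per unit of net cost, which exceeds 1, making full contribution the dominant choice for everyone.
So the Nash equilibrium is full contribution by all 7; the group earns 4.3 × 1.88 × 406 = 3282.10.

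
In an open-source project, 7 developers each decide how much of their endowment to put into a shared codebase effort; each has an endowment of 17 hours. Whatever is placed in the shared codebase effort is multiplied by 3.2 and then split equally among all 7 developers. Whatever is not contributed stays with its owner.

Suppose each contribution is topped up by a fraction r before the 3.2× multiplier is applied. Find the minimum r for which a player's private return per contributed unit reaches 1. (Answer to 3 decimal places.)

With matching at rate r, one contributed unit becomes (1 + r) in the shared codebase effort and returns 3.2 × (1 + r) / 7 to the contributor.
Setting this equal to 1: 1 + r = 7/3.2 = 2.1875.
So the minimum matching rate is r = 2.1875 − 1 = 1.188.

1.188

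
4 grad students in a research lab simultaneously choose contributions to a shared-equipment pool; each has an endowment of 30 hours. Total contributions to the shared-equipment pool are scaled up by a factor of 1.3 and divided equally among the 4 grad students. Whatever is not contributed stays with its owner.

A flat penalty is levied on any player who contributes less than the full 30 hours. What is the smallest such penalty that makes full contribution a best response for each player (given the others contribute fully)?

Given the others contribute fully, the best deviation is to contribute 0 (any partial contribution still incurs the fine and gives up units whose private return 0.3250 is below 1).
Deviating from 30 to 0 saves 30 hours but forfeits the deviator's share of the drop in the shared-equipment pool: 1.3/4 × 30 = 9.75.
So the deviation gain is 30 − 9.75 = 20.25, and the fine must be at least 20.25 hours to wipe it out.

20.25 hours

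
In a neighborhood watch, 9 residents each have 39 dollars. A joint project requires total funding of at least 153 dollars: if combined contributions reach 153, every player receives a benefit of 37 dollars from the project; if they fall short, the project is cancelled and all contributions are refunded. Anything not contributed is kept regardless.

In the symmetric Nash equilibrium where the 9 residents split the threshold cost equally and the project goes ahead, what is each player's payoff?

Equal share of the threshold: 153/9 = 17.
At this profile no one gains by cutting their contribution: any cut drops the total below 153, the project is cancelled, contributions are refunded, and the deviator ends with 39, which is less than 39 − 17 + 37 = 59. Contributing more than 17 just wastes the excess. So contributing exactly 17 is a best response.
Each player's payoff: 39 − 17 + 37 = 59.

59 dollars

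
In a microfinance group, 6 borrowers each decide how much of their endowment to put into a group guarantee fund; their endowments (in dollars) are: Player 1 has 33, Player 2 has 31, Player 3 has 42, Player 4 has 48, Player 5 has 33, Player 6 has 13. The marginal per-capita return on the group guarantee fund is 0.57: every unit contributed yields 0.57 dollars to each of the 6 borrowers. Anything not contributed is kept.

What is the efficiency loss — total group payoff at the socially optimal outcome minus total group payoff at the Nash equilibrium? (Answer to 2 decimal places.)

The private return per contributed unit is 0.57 < 1 for everyone, so the Nash equilibrium is zero contribution and the group total is Σ E_j = 33 + 31 + 42 + 48 + 33 + 13 = 200.
Each contributed unit returns 3.420 to the group, so the social optimum is full contribution by everyone: group total = 3.420 × 200 = 684.00.
Efficiency loss = (3.420 − 1) × 200 = 484.00.

484.00 dollars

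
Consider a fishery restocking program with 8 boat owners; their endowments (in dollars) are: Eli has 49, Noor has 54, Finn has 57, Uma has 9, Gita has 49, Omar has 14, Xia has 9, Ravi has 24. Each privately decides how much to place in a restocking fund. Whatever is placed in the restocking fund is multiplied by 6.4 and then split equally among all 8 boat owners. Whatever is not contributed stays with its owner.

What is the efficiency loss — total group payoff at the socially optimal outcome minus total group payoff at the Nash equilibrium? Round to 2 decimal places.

1431.00 dollars

The private return per contributed unit is 6.4/8 = 0.8000 < 1 for every player regardless of endowment, so the Nash equilibrium is zero contribution and the group total is Σ E_j = 49 + 54 + 57 + 9 + 49 + 14 + 9 + 24 = 265.
Each contributed unit returns 6.400 to the group, so the social optimum is full contribution by everyone: group total = 6.400 × 265 = 1696.00.
Efficiency loss = (6.400 − 1) × 265 = 1431.00.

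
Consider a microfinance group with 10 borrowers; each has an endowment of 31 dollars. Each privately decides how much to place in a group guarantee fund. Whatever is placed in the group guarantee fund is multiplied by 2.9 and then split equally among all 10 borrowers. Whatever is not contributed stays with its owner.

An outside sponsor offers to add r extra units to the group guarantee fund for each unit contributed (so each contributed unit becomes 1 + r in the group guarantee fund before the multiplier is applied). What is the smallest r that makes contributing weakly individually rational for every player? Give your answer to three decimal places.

With matching at rate r, one contributed unit becomes (1 + r) in the group guarantee fund and returns 2.9 × (1 + r) / 10 to the contributor.
Setting this equal to 1: 1 + r = 10/2.9 = 3.4483.
So the minimum matching rate is r = 3.4483 − 1 = 2.448.

2.448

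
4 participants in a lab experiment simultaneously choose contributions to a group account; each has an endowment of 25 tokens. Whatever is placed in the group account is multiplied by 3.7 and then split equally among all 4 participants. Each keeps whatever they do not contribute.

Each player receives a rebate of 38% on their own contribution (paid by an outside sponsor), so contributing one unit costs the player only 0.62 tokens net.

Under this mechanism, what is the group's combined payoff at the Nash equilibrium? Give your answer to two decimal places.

408.00 tokens

The effective private return per unit is now (3.7/4) / 0.62 = 1.4919 > 1, so every player's dominant strategy flips to full contribution.
So the Nash equilibrium is full contribution by all 4; the group earns 4 × (25 × 0.38 + 3.7 × 25) = 408.00.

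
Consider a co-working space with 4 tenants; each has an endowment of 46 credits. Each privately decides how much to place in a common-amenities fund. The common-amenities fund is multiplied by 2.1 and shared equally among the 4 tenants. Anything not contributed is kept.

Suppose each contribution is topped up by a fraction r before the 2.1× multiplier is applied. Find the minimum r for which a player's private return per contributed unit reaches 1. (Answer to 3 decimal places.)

0.905

With matching at rate r, one contributed unit becomes (1 + r) in the common-amenities fund and returns 2.1 × (1 + r) / 4 to the contributor.
Setting this equal to 1: 1 + r = 4/2.1 = 1.9048.
So the minimum matching rate is r = 1.9048 − 1 = 0.905.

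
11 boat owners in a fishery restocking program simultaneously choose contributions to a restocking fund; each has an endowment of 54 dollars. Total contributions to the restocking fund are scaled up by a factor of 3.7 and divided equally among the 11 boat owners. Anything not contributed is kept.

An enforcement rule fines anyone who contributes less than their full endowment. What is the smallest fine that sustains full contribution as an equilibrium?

Given the others contribute fully, the best deviation is to contribute 0 (any partial contribution still incurs the fine and gives up units whose private return 0.3364 is below 1).
Deviating from 54 to 0 saves 54 dollars but forfeits the deviator's share of the drop in the restocking fund: 3.7/11 × 54 = 18.16.
So the deviation gain is 54 − 18.16 = 35.84, and the fine must be at least 35.84 dollars to wipe it out.

35.84 dollars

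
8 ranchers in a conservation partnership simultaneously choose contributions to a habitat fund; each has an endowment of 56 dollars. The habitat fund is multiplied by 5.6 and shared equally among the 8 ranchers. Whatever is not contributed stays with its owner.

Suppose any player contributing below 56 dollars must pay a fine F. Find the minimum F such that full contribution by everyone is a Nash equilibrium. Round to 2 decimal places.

Given the others contribute fully, the best deviation is to contribute 0 (any partial contribution still incurs the fine and gives up units whose private return 0.7000 is below 1).
Deviating from 56 to 0 saves 56 dollars but forfeits the deviator's share of the drop in the habitat fund: 5.6/8 × 56 = 39.20.
So the deviation gain is 56 − 39.20 = 16.80, and the fine must be at least 16.80 dollars to wipe it out.

16.80 dollars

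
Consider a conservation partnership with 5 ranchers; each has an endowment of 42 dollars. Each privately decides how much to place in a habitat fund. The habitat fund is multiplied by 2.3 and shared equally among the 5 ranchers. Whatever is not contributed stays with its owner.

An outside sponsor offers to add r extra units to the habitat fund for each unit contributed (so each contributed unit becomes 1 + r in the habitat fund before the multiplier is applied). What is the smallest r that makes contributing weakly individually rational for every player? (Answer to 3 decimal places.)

1.174

With matching at rate r, one contributed unit becomes (1 + r) in the habitat fund and returns 2.3 × (1 + r) / 5 to the contributor.
Setting this equal to 1: 1 + r = 5/2.3 = 2.1739.
So the minimum matching rate is r = 2.1739 − 1 = 1.174.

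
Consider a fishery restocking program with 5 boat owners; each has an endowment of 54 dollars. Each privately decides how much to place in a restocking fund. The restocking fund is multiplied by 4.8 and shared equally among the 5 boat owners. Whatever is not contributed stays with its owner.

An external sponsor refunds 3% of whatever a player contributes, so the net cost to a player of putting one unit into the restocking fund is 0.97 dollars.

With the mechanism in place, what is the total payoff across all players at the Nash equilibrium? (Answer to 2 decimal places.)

The effective private return is (4.8/5) / 0.97 = 0.9897, which is still under 1, so the mechanism doesn't change anyone's dominant strategy: zero contribution.
At the Nash equilibrium no one contributes; group total payoff = 5 × 54 = 270.

270.00 dollars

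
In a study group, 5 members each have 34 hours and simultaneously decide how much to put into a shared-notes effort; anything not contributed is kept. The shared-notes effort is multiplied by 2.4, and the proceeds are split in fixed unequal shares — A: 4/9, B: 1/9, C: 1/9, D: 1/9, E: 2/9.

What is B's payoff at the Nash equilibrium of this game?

Player j's private return per contributed unit is 2.4 × (j's share). Contributing is weakly dominant for j when that share is at least 1/2.4 = 0.4167, and contributing 0 is dominant otherwise.
A alone (share 4/9) is above the threshold, contributing 34; the remaining 4 contribute 0. Total contributed: 34.
B keeps 34 and receives 2.4 × 34 × 1/9 = 9.07 from the shared-notes effort, for a payoff of 43.07.

43.07 hours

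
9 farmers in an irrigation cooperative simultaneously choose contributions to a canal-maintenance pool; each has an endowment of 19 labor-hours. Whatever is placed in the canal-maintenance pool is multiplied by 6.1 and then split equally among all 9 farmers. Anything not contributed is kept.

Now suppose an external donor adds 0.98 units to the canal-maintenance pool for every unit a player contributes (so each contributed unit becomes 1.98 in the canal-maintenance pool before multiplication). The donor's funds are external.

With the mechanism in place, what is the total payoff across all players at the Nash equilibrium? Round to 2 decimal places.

2065.34 labor-hours

The effective private return per unit is now 6.1 × 1.98 / 9 = 1.3420 > 1, so every player's dominant strategy flips to full contribution.
At the Nash equilibrium everyone contributes 19. Group total payoff = 6.1 × 1.98 × 171 = 2065.34.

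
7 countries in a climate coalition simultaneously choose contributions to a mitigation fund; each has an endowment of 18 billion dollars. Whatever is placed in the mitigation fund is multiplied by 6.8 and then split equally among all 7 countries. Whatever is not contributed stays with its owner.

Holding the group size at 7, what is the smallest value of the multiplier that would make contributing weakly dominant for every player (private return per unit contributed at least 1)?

7

A contributed unit returns (multiplier)/7 to its contributor.
This reaches 1 exactly when the multiplier is 7.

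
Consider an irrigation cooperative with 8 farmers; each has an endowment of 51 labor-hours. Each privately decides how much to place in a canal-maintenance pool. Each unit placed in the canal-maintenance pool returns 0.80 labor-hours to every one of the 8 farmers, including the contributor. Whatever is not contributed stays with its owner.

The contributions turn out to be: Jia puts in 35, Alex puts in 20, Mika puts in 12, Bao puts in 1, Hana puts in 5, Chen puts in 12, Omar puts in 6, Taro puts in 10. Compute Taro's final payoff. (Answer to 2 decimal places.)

Total contributed: 35 + 20 + 12 + 1 + 5 + 12 + 6 + 10 = 101.
Each receives 0.80 × 101 = 80.80 from the canal-maintenance pool.
Taro keeps 51 − 10 = 41, so Taro's payoff is 41 + 80.80 = 121.80.

121.80 labor-hours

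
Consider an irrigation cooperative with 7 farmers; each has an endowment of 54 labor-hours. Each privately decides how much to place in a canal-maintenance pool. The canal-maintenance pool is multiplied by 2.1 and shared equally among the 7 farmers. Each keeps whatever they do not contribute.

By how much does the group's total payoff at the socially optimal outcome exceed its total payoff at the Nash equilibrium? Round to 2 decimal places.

Each contributed unit returns 2.1/7 = 0.3000 to its contributor — below 1 — so contributing 0 is dominant for every player. At the Nash equilibrium everyone keeps their 54, and the group total is 7 × 54 = 378.
Each contributed unit returns 2.100 to the group as a whole (0.3000 to each of 7 players), which exceeds 1, so the social optimum is full contribution: group total = 2.100 × 378 = 793.80.
Efficiency loss = 793.80 − 378 = 415.80.

415.80 labor-hours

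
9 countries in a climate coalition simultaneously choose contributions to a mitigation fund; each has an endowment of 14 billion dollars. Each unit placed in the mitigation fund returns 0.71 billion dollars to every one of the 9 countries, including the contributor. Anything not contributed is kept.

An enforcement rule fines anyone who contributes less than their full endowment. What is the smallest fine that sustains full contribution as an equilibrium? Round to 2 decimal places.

4.06 billion dollars

Given the others contribute fully, the best deviation is to contribute 0 (any partial contribution still incurs the fine and gives up units whose private return 0.71 is below 1).
Deviating from 14 to 0 saves 14 billion dollars but forfeits the deviator's share of the drop in the mitigation fund: 0.71 × 14 = 9.94.
So the deviation gain is 14 − 9.94 = 4.06, and the fine must be at least 4.06 billion dollars to wipe it out.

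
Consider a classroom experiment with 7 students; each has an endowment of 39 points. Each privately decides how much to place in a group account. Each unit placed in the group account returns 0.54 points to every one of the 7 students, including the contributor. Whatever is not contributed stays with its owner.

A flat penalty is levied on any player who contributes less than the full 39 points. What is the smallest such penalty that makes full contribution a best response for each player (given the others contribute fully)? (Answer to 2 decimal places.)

17.94 points

Given the others contribute fully, the best deviation is to contribute 0 (any partial contribution still incurs the fine and gives up units whose private return 0.54 is below 1).
Deviating from 39 to 0 saves 39 points but forfeits the deviator's share of the drop in the group account: 0.54 × 39 = 21.06.
So the deviation gain is 39 − 21.06 = 17.94, and the fine must be at least 17.94 points to wipe it out.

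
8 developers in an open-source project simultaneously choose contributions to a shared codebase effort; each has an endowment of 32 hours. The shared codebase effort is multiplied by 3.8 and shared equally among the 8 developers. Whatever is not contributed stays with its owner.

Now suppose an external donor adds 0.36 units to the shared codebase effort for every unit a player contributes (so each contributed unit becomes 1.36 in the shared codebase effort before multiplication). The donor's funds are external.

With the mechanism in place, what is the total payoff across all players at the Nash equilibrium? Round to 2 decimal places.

Even with the mechanism, each unit contributed returns only 3.8 × 1.36 / 8 = 0.6460 per unit of net cost, so contributing nothing is still dominant.
Everyone keeps their endowment and the group total is 8 × 32 = 256.

256.00 hours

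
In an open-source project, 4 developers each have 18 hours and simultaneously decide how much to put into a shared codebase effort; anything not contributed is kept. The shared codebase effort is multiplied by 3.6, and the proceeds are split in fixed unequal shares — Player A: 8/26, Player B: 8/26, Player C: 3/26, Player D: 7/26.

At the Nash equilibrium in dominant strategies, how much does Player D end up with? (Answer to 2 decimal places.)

Each unit j contributes comes back to j as 3.6 × (j's share), so j prefers to contribute only if that share exceeds 1/3.6 = 0.2778; otherwise keeping the unit dominates.
The shares above 0.2778 belong to Player A and Player B, contributing 18 each; the remaining 2 contribute 0. Total contributed: 36.
Player D keeps 18 and receives 3.6 × 36 × 7/26 = 34.89 from the shared codebase effort, for a payoff of 52.89.

52.89 hours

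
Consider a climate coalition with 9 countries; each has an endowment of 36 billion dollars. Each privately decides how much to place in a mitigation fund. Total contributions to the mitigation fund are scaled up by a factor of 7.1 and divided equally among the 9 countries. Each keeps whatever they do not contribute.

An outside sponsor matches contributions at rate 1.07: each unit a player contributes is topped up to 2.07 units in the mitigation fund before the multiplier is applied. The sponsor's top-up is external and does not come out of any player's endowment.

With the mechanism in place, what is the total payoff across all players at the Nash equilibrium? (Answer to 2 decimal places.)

Under the mechanism each unit contributed yields 7.1 × 2.07 / 9 = 1.6330 back to its contributor per unit of net cost, which exceeds 1, making full contribution the dominant choice for everyone.
At the Nash equilibrium everyone contributes 36. Group total payoff = 7.1 × 2.07 × 324 = 4761.83.

4761.83 billion dollars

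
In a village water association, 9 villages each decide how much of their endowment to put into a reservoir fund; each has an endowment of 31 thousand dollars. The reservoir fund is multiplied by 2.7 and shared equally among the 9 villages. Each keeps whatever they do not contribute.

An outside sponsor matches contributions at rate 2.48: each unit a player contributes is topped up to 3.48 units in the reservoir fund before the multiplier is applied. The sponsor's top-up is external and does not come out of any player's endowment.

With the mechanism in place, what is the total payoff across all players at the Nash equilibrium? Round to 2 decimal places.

Under the mechanism each unit contributed yields 2.7 × 3.48 / 9 = 1.0440 back to its contributor per unit of net cost, which exceeds 1, making full contribution the dominant choice for everyone.
So the Nash equilibrium is full contribution by all 9; the group earns 2.7 × 3.48 × 279 = 2621.48.

2621.48 thousand dollars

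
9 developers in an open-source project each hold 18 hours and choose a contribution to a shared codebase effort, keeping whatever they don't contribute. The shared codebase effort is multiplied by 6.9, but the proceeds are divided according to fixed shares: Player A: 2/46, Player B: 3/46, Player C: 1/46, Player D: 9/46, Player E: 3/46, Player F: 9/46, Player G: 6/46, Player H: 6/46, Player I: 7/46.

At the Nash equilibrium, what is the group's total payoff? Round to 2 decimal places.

480.60 hours

Player j's private return per contributed unit is 6.9 × (j's share). Contributing is weakly dominant for j when that share is at least 1/6.9 = 0.1449, and contributing 0 is dominant otherwise.
Player D, Player F and Player I are above the threshold, contributing 18 each; the remaining 6 contribute 0. Total contributed: 54.
The shared codebase effort pays out 6.9 × 54 = 372.60 in total (split across the unequal shares, but the aggregate is all that matters for the group sum).
The 6 free-riders keep 18 each, adding 108. Group total = 108 + 372.60 = 480.60.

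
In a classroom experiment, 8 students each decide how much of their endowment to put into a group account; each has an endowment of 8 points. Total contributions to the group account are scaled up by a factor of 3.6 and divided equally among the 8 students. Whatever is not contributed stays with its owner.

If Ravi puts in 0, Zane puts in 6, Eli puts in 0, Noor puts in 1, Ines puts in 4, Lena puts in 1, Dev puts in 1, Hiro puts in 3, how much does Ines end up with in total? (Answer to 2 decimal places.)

Total contributed: 0 + 6 + 0 + 1 + 4 + 1 + 1 + 3 = 16.
Each receives 3.6 × 16 / 8 = 7.20 from the group account.
Ines keeps 8 − 4 = 4, so Ines's payoff is 4 + 7.20 = 11.20.

11.20 points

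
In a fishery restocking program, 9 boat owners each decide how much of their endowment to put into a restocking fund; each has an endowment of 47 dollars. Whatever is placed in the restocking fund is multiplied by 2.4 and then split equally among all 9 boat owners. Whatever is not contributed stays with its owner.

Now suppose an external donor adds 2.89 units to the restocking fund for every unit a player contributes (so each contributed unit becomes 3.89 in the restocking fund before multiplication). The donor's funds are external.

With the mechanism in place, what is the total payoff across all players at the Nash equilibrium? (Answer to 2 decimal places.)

3949.13 dollars

The effective private return per unit is now 2.4 × 3.89 / 9 = 1.0373 > 1, so every player's dominant strategy flips to full contribution.
So the Nash equilibrium is full contribution by all 9; the group earns 2.4 × 3.89 × 423 = 3949.13.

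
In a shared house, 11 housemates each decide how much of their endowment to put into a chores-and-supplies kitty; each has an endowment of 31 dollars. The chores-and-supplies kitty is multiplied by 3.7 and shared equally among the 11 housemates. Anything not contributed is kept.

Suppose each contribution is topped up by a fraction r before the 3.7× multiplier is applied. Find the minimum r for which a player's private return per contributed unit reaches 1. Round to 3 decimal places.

1.973

With matching at rate r, one contributed unit becomes (1 + r) in the chores-and-supplies kitty and returns 3.7 × (1 + r) / 11 to the contributor.
Setting this equal to 1: 1 + r = 11/3.7 = 2.9730.
So the minimum matching rate is r = 2.9730 − 1 = 1.973.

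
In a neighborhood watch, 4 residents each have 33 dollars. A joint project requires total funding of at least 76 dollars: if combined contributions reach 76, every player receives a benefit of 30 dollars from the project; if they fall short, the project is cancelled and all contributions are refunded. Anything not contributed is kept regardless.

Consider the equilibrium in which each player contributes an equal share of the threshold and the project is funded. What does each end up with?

44 dollars

Equal share of the threshold: 76/4 = 19.
At this profile no one gains by cutting their contribution: any cut drops the total below 76, the project is cancelled, contributions are refunded, and the deviator ends with 33, which is less than 33 − 19 + 30 = 44. Contributing more than 19 just wastes the excess. So contributing exactly 19 is a best response.
Each player's payoff: 33 − 19 + 30 = 44.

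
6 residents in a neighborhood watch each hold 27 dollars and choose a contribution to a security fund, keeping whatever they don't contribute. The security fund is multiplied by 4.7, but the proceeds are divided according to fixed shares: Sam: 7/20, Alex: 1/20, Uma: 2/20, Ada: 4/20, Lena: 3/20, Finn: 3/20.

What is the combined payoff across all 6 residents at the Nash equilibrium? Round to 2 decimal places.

For player j, contributing a unit is worthwhile iff 4.7 × (j's share) ≥ 1, i.e. iff j's share is at least 0.2128.
The only share above 0.2128 is Sam's 7/20, contributing 27; the remaining 5 contribute 0. Total contributed: 27.
The security fund pays out 4.7 × 27 = 126.90 in total (split across the unequal shares, but the aggregate is all that matters for the group sum).
The 5 free-riders keep 27 each, adding 135. Group total = 135 + 126.90 = 261.90.

261.90 dollars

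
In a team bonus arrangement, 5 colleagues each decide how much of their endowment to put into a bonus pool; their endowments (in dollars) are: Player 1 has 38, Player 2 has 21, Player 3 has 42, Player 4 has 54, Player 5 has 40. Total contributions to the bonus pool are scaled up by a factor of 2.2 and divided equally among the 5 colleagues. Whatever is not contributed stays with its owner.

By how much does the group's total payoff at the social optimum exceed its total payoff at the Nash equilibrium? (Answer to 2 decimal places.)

234.00 dollars

The private return per contributed unit is 2.2/5 = 0.4400 < 1 for every player regardless of endowment, so the Nash equilibrium is zero contribution and the group total is Σ E_j = 38 + 21 + 42 + 54 + 40 = 195.
Each contributed unit returns 2.200 to the group, so the social optimum is full contribution by everyone: group total = 2.200 × 195 = 429.00.
Efficiency loss = (2.200 − 1) × 195 = 234.00.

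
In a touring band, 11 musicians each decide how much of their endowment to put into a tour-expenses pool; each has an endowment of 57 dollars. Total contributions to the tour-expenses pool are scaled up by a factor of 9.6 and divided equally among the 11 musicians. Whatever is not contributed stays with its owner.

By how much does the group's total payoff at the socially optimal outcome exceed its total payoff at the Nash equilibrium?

Each contributed unit returns 9.6/11 = 0.8727 to its contributor — below 1 — so contributing 0 is dominant for every player. At the Nash equilibrium everyone keeps their 57, and the group total is 11 × 57 = 627.
Each contributed unit returns 9.600 to the group as a whole (0.8727 to each of 11 players), which exceeds 1, so the social optimum is full contribution: group total = 9.600 × 627 = 6019.20.
Efficiency loss = 6019.20 − 627 = 5392.20.

5392.20 dollars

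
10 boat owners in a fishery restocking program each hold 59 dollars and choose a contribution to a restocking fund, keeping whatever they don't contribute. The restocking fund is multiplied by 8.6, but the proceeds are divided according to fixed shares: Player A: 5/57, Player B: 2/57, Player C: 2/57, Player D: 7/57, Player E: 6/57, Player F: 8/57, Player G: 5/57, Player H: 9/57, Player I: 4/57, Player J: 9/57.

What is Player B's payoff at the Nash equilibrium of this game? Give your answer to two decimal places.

Player j's private return per contributed unit is 8.6 × (j's share). Contributing is weakly dominant for j when that share is at least 1/8.6 = 0.1163, and contributing 0 is dominant otherwise.
Player D, Player F, Player H and Player J clear that bar, contributing 59 each; the remaining 6 contribute 0. Total contributed: 236.
Player B keeps 59 and receives 8.6 × 236 × 2/57 = 71.21 from the restocking fund, for a payoff of 130.21.

130.21 dollars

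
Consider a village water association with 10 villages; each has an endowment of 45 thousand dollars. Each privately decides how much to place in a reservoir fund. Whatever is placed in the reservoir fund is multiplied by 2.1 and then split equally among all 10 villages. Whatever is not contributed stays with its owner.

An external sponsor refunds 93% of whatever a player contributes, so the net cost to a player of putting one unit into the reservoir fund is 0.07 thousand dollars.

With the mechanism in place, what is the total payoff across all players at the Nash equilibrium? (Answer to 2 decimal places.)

With the mechanism, a contributed unit returns (2.1/10) / 0.07 = 3.0000 per unit of net cost to the contributor — now above 1 — so contributing fully is weakly dominant for every player.
So the Nash equilibrium is full contribution by all 10; the group earns 10 × (45 × 0.93 + 2.1 × 45) = 1363.50.

1363.50 thousand dollars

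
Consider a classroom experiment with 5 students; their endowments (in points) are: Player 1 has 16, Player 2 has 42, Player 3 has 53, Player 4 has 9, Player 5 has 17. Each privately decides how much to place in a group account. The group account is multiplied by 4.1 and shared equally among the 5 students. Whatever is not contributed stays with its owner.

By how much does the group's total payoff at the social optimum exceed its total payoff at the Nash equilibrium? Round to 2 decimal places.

The private return per contributed unit is 4.1/5 = 0.8200 < 1 for every player regardless of endowment, so the Nash equilibrium is zero contribution and the group total is Σ E_j = 16 + 42 + 53 + 9 + 17 = 137.
Each contributed unit returns 4.100 to the group, so the social optimum is full contribution by everyone: group total = 4.100 × 137 = 561.70.
Efficiency loss = (4.100 − 1) × 137 = 424.70.

424.70 points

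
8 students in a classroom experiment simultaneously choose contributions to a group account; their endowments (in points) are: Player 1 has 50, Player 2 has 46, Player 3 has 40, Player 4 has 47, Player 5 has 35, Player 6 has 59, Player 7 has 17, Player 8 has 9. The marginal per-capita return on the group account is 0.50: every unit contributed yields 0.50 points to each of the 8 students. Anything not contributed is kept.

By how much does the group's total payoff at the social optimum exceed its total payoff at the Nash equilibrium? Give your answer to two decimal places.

909.00 points

The private return per contributed unit is 0.50 < 1 for everyone, so the Nash equilibrium is zero contribution and the group total is Σ E_j = 50 + 46 + 40 + 47 + 35 + 59 + 17 + 9 = 303.
Each contributed unit returns 4.000 to the group, so the social optimum is full contribution by everyone: group total = 4.000 × 303 = 1212.00.
Efficiency loss = (4.000 − 1) × 303 = 909.00.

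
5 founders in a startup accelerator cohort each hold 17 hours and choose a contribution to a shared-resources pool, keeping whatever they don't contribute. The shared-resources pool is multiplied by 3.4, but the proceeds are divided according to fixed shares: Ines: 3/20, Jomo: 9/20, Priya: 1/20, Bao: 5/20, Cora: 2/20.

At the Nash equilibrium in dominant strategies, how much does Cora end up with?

For player j, contributing a unit is worthwhile iff 3.4 × (j's share) ≥ 1, i.e. iff j's share is at least 0.2941.
The only share above 0.2941 is Jomo's 9/20, contributing 17; the remaining 4 contribute 0. Total contributed: 17.
Cora keeps 17 and receives 3.4 × 17 × 2/20 = 5.78 from the shared-resources pool, for a payoff of 22.78.

22.78 hours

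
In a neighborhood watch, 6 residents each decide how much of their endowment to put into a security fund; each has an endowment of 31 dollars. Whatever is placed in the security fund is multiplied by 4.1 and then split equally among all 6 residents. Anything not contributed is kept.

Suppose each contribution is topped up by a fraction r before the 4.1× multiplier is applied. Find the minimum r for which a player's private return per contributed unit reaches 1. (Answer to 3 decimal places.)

0.463

With matching at rate r, one contributed unit becomes (1 + r) in the security fund and returns 4.1 × (1 + r) / 6 to the contributor.
Setting this equal to 1: 1 + r = 6/4.1 = 1.4634.
So the minimum matching rate is r = 1.4634 − 1 = 0.463.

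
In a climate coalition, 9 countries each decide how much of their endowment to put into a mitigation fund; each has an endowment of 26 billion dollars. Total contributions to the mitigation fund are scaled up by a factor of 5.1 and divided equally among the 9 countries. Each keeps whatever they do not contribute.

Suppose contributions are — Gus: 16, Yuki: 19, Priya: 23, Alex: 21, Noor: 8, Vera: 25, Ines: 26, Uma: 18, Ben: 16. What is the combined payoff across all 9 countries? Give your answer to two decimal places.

939.20 billion dollars

Total contributed: 16 + 19 + 23 + 21 + 8 + 25 + 26 + 18 + 16 = 172; total kept: 9 × 26 − 172 = 62.
The mitigation fund pays out 5.1 × 172 = 877.20 in aggregate.
Group total = 62 + 877.20 = 939.20.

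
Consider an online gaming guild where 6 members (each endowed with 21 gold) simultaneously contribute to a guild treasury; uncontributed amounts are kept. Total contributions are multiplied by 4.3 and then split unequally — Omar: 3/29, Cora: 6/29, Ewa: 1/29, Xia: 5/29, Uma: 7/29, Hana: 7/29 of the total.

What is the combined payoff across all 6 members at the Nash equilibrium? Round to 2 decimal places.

264.60 gold

A player with share s gets back 4.3·s per unit contributed, so full contribution is dominant for anyone with s > 1/4.3 = 0.2326 and zero contribution is dominant for anyone below.
The shares above 0.2326 belong to Uma and Hana, contributing 21 each; the remaining 4 contribute 0. Total contributed: 42.
The guild treasury pays out 4.3 × 42 = 180.60 in total (split across the unequal shares, but the aggregate is all that matters for the group sum).
The 4 free-riders keep 21 each, adding 84. Group total = 84 + 180.60 = 264.60.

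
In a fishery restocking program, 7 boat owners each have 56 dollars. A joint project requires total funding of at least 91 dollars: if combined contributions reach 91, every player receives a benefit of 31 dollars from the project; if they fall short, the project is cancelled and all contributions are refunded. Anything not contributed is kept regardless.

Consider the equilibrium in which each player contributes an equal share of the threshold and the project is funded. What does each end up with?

74 dollars

Equal share of the threshold: 91/7 = 13.
At this profile no one gains by cutting their contribution: any cut drops the total below 91, the project is cancelled, contributions are refunded, and the deviator ends with 56, which is less than 56 − 13 + 31 = 74. Contributing more than 13 just wastes the excess. So contributing exactly 13 is a best response.
Each player's payoff: 56 − 13 + 31 = 74.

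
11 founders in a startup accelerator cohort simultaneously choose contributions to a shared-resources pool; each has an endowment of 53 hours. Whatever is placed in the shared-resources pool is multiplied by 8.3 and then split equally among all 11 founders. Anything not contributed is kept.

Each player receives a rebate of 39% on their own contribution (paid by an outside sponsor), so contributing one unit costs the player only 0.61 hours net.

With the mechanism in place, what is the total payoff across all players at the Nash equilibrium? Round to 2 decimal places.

The effective private return per unit is now (8.3/11) / 0.61 = 1.2370 > 1, so every player's dominant strategy flips to full contribution.
So the Nash equilibrium is full contribution by all 11; the group earns 11 × (53 × 0.39 + 8.3 × 53) = 5066.27.

5066.27 hours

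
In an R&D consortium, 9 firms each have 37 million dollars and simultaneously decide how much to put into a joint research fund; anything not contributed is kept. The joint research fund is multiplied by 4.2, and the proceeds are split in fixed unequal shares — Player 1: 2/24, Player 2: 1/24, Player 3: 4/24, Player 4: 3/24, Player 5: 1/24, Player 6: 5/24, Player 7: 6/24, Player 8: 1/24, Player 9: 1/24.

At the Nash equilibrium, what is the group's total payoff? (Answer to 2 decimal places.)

451.40 million dollars

For player j, contributing a unit is worthwhile iff 4.2 × (j's share) ≥ 1, i.e. iff j's share is at least 0.2381.
Only Player 7 (6/24) clears that bar, contributing 37; the remaining 8 contribute 0. Total contributed: 37.
The joint research fund pays out 4.2 × 37 = 155.40 in total (split across the unequal shares, but the aggregate is all that matters for the group sum).
The 8 free-riders keep 37 each, adding 296. Group total = 296 + 155.40 = 451.40.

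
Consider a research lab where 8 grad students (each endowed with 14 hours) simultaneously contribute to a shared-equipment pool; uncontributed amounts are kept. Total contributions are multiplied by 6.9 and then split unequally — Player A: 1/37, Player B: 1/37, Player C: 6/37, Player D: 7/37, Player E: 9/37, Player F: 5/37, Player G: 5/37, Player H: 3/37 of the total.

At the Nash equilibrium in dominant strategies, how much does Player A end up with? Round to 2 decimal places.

21.83 hours

Each unit j contributes comes back to j as 6.9 × (j's share), so j prefers to contribute only if that share exceeds 1/6.9 = 0.1449; otherwise keeping the unit dominates.
The shares above 0.1449 belong to Player C, Player D and Player E, contributing 14 each; the remaining 5 contribute 0. Total contributed: 42.
Player A keeps 14 and receives 6.9 × 42 × 1/37 = 7.83 from the shared-equipment pool, for a payoff of 21.83.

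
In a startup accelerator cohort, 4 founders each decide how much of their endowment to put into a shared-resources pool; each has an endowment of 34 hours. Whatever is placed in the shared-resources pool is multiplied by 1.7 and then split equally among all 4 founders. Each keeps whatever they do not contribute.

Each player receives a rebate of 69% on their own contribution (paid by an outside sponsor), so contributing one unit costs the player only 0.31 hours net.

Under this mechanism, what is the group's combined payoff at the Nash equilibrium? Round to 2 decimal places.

The effective private return per unit is now (1.7/4) / 0.31 = 1.3710 > 1, so every player's dominant strategy flips to full contribution.
So the Nash equilibrium is full contribution by all 4; the group earns 4 × (34 × 0.69 + 1.7 × 34) = 325.04.

325.04 hours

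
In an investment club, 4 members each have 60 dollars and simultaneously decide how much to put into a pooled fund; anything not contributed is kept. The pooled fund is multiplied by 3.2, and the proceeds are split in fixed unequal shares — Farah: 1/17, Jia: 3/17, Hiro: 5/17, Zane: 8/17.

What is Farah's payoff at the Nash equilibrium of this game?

71.29 dollars

For player j, contributing a unit is worthwhile iff 3.2 × (j's share) ≥ 1, i.e. iff j's share is at least 0.3125.
Only Zane (8/17) clears that bar, contributing 60; the remaining 3 contribute 0. Total contributed: 60.
Farah keeps 60 and receives 3.2 × 60 × 1/17 = 11.29 from the pooled fund, for a payoff of 71.29.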